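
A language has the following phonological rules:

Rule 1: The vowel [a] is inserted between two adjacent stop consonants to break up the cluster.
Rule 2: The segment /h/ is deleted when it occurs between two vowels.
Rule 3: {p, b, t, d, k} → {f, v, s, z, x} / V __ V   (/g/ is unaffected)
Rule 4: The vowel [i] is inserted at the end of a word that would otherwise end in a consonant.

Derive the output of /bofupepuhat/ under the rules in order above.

bofufefuati

Rule 1 (stop-cluster a-epenthesis): no segment meets the environment; /bofupepuhat/ is unchanged.
Rule 2 (intervocalic h-deletion): /h/ occurs between vowels /u/ and /a/, so it deletes. /bofupepuhat/ → bofupepuat.
Rule 3 (intervocalic spirantization): /p/ is a stop between vowels /u/ and /e/, so it spirantizes to the fricative [f]. /p/ is a stop between vowels /e/ and /u/, so it spirantizes to the fricative [f]. /bofupepuat/ → bofufefuat.
Rule 4 (final i-epenthesis): the form ends in the consonant /t/, so [i] is inserted word-finally. /bofufefuat/ → bofufefuati.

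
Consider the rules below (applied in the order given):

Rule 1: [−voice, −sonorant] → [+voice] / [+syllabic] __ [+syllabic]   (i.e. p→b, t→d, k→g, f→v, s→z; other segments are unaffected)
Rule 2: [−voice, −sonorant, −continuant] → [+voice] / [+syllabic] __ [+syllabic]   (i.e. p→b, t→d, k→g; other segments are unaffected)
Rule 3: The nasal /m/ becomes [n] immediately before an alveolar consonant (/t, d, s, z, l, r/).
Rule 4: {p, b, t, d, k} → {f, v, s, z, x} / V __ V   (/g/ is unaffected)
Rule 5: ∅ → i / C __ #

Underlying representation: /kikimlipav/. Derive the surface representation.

Rule 1 (intervocalic voicing): /k/ is a voiceless obstruent between vowels /i/ and /i/, so it voices to [g]. /p/ is a voiceless obstruent between vowels /i/ and /a/, so it voices to [b]. /kikimlipav/ → kigimlibav.
Rule 2 (intervocalic voicing): no segment meets the environment; /kigimlibav/ is unchanged.
Rule 3 (nasal place assimilation): /m/ precedes the alveolar consonant /l/, so it assimilates in place to [n]. /kigimlibav/ → kiginlibav.
Rule 4 (intervocalic spirantization): /b/ is a stop between vowels /i/ and /a/, so it spirantizes to the fricative [v]. /kiginlibav/ → kiginlivav.
Rule 5 (final i-epenthesis): the form ends in the consonant /v/, so [i] is inserted word-finally. /kiginlivav/ → kiginlivavi.

kiginlivavi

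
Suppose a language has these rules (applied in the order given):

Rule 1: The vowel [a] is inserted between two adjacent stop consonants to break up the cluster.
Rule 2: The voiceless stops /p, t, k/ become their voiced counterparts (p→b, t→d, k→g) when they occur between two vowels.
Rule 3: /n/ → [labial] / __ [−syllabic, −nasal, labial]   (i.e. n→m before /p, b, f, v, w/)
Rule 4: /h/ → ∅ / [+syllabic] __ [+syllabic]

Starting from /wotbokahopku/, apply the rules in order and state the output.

Rule 1 (stop-cluster a-epenthesis): /t/ and /b/ form a stop–stop cluster, so [a] is inserted between them. /p/ and /k/ form a stop–stop cluster, so [a] is inserted between them. /wotbokahopku/ → wotabokahopaku.
Rule 2 (intervocalic voicing): /t/ is a voiceless stop between vowels /o/ and /a/, so it voices to [d]. /k/ is a voiceless stop between vowels /o/ and /a/, so it voices to [g]. /p/ is a voiceless stop between vowels /o/ and /a/, so it voices to [b]. /k/ is a voiceless stop between vowels /a/ and /u/, so it voices to [g]. /wotabokahopaku/ → wodabogahobagu.
Rule 3 (nasal place assimilation): no segment meets the environment; /wodabogahobagu/ is unchanged.
Rule 4 (intervocalic h-deletion): /h/ occurs between vowels /a/ and /o/, so it deletes. /wodabogahobagu/ → wodabogaobagu.

wodabogaobagu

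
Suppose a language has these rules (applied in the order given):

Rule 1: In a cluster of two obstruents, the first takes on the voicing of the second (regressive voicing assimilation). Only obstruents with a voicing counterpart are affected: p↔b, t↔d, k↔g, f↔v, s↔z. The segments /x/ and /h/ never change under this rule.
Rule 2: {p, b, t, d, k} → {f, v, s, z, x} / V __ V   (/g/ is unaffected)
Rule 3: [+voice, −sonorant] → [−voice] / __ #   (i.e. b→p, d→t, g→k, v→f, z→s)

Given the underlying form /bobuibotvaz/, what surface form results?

Rule 1 (regressive voicing assimilation): /t/ precedes the voiced obstruent /v/, so it voices to [d] by assimilation. /bobuibotvaz/ → bobuibodvaz.
Rule 2 (intervocalic spirantization): /b/ is a stop between vowels /o/ and /u/, so it spirantizes to the fricative [v]. /b/ is a stop between vowels /i/ and /o/, so it spirantizes to the fricative [v]. /bobuibodvaz/ → bovuivodvaz.
Rule 3 (final devoicing): /z/ is a voiced obstruent in word-final position, so it devoices to [s]. /bovuivodvaz/ → bovuivodvas.

bovuivodvas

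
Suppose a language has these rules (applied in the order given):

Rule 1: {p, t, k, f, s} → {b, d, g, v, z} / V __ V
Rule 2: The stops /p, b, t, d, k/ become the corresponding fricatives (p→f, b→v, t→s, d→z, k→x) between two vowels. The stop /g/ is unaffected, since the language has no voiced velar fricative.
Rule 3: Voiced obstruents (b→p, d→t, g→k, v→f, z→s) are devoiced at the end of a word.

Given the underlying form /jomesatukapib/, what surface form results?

Rule 1 (intervocalic voicing): /s/ is a voiceless obstruent between vowels /e/ and /a/, so it voices to [z]. /t/ is a voiceless obstruent between vowels /a/ and /u/, so it voices to [d]. /k/ is a voiceless obstruent between vowels /u/ and /a/, so it voices to [g]. /p/ is a voiceless obstruent between vowels /a/ and /i/, so it voices to [b]. /jomesatukapib/ → jomezadugabib.
Rule 2 (intervocalic spirantization): /d/ is a stop between vowels /a/ and /u/, so it spirantizes to the fricative [z]. /b/ is a stop between vowels /a/ and /i/, so it spirantizes to the fricative [v]. /jomezadugabib/ → jomezazugavib.
Rule 3 (final devoicing): /b/ is a voiced obstruent in word-final position, so it devoices to [p]. /jomezazugavib/ → jomezazugavip.

jomezazugavip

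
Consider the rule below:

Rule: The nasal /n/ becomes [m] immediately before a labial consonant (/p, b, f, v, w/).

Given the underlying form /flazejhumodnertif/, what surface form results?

flazejhumodnertif

No segment of /flazejhumodnertif/ meets the structural description of the rule, so the form surfaces unchanged.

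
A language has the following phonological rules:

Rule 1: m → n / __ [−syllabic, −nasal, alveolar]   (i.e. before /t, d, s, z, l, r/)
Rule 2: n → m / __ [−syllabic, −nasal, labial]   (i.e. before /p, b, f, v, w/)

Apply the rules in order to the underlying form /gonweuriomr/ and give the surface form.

Rule 1 (nasal place assimilation): /m/ precedes the alveolar consonant /r/, so it assimilates in place to [n]. /gonweuriomr/ → gonweurionr.
Rule 2 (nasal place assimilation): /n/ precedes the labial consonant /w/, so it assimilates in place to [m]. /gonweurionr/ → gomweurionr.

gomweurionr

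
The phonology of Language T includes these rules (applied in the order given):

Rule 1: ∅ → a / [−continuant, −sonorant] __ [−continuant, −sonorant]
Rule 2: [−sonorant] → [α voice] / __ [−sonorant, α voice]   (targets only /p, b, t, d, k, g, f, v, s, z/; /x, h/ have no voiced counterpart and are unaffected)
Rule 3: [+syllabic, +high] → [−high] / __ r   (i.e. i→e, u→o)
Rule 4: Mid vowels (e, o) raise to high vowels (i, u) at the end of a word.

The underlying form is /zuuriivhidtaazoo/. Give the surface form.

zuoriifhidataazou

Rule 1 (stop-cluster a-epenthesis): /d/ and /t/ form a stop–stop cluster, so [a] is inserted between them. /zuuriivhidtaazoo/ → zuuriivhidataazoo.
Rule 2 (regressive voicing assimilation): /v/ precedes the voiceless obstruent /h/, so it devoices to [f] by assimilation. /zuuriivhidataazoo/ → zuuriifhidataazoo.
Rule 3 (pre-rhotic lowering): /u/ is a high vowel immediately before /r/, so it lowers to [o]. /zuuriifhidataazoo/ → zuoriifhidataazoo.
Rule 4 (final vowel raising): /o/ is a mid vowel in word-final position, so it raises to [u]. /zuoriifhidataazoo/ → zuoriifhidataazou.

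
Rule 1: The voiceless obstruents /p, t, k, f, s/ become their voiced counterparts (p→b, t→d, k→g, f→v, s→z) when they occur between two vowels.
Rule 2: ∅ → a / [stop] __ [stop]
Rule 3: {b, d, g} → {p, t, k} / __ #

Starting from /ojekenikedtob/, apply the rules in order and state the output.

Rule 1 (intervocalic voicing): /k/ is a voiceless obstruent between vowels /e/ and /e/, so it voices to [g]. /k/ is a voiceless obstruent between vowels /i/ and /e/, so it voices to [g]. /ojekenikedtob/ → ojegenigedtob.
Rule 2 (stop-cluster a-epenthesis): /d/ and /t/ form a stop–stop cluster, so [a] is inserted between them. /ojegenigedtob/ → ojegenigedatob.
Rule 3 (final devoicing): /b/ is a voiced stop in word-final position, so it devoices to [p]. /ojegenigedatob/ → ojegenigedatop.

ojegenigedatop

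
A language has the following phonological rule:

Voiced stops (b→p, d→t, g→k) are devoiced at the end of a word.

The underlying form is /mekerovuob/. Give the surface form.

mekerovuop

/b/ is a voiced stop in word-final position, so it devoices to [p].
Surface form: [mekerovuop].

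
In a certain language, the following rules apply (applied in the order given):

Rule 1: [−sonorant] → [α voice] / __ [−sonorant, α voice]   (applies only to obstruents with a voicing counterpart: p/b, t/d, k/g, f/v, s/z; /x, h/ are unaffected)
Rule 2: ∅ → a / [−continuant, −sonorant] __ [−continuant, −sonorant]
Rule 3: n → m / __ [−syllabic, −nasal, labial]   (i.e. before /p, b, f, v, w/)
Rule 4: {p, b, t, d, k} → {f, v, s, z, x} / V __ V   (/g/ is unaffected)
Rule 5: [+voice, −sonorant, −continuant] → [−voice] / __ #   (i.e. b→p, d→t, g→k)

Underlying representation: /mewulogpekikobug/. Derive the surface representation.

mewuloxafexixovuk

Rule 1 (regressive voicing assimilation): /g/ precedes the voiceless obstruent /p/, so it devoices to [k] by assimilation. /mewulogpekikobug/ → mewulokpekikobug.
Rule 2 (stop-cluster a-epenthesis): /k/ and /p/ form a stop–stop cluster, so [a] is inserted between them. /mewulokpekikobug/ → mewulokapekikobug.
Rule 3 (nasal place assimilation): no segment meets the environment; /mewulokapekikobug/ is unchanged.
Rule 4 (intervocalic spirantization): /k/ is a stop between vowels /o/ and /a/, so it spirantizes to the fricative [x]. /p/ is a stop between vowels /a/ and /e/, so it spirantizes to the fricative [f]. /k/ is a stop between vowels /e/ and /i/, so it spirantizes to the fricative [x]. /k/ is a stop between vowels /i/ and /o/, so it spirantizes to the fricative [x]. /b/ is a stop between vowels /o/ and /u/, so it spirantizes to the fricative [v]. /mewulokapekikobug/ → mewuloxafexixovug.
Rule 5 (final devoicing): /g/ is a voiced stop in word-final position, so it devoices to [k]. /mewuloxafexixovug/ → mewuloxafexixovuk.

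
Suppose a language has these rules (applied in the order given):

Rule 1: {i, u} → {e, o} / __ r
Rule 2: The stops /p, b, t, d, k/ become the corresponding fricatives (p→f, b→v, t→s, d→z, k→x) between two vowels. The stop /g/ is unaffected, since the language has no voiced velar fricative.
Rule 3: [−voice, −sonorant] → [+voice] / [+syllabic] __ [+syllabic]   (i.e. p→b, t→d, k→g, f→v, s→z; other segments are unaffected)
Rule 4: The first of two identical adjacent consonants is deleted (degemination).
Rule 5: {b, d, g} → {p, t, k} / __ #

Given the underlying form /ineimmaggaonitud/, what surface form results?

ineimagaonizut

Rule 1 (pre-rhotic lowering): no segment meets the environment; /ineimmaggaonitud/ is unchanged.
Rule 2 (intervocalic spirantization): /t/ is a stop between vowels /i/ and /u/, so it spirantizes to the fricative [s]. /ineimmaggaonitud/ → ineimmaggaonisud.
Rule 3 (intervocalic voicing): /s/ is a voiceless obstruent between vowels /i/ and /u/, so it voices to [z]. /ineimmaggaonisud/ → ineimmaggaonizud.
Rule 4 (degemination): /mm/ is a geminate; the first /m/ deletes. /gg/ is a geminate; the first /g/ deletes. /ineimmaggaonizud/ → ineimagaonizud.
Rule 5 (final devoicing): /d/ is a voiced stop in word-final position, so it devoices to [t]. /ineimagaonizud/ → ineimagaonizut.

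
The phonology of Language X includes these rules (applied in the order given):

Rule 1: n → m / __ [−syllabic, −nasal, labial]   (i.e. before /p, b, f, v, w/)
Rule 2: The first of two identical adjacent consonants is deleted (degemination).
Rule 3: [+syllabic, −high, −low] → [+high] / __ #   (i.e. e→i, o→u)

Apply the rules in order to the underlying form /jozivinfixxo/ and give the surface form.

jozivimfixu

Rule 1 (nasal place assimilation): /n/ precedes the labial consonant /f/, so it assimilates in place to [m]. /jozivinfixxo/ → jozivimfixxo.
Rule 2 (degemination): /xx/ is a geminate; the first /x/ deletes. /jozivimfixxo/ → jozivimfixo.
Rule 3 (final vowel raising): /o/ is a mid vowel in word-final position, so it raises to [u]. /jozivimfixo/ → jozivimfixu.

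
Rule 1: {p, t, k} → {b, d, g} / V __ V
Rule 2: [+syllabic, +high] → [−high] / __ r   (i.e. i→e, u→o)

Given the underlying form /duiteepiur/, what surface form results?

Rule 1 (intervocalic voicing): /t/ is a voiceless stop between vowels /i/ and /e/, so it voices to [d]. /p/ is a voiceless stop between vowels /e/ and /i/, so it voices to [b]. /duiteepiur/ → duideebiur.
Rule 2 (pre-rhotic lowering): /u/ is a high vowel immediately before /r/, so it lowers to [o]. /duideebiur/ → duideebior.

duideebior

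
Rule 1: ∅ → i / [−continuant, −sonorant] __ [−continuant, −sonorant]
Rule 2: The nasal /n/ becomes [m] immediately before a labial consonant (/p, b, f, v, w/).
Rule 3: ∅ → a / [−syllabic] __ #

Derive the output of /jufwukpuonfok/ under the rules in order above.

Rule 1 (stop-cluster i-epenthesis): /k/ and /p/ form a stop–stop cluster, so [i] is inserted between them. /jufwukpuonfok/ → jufwukipuonfok.
Rule 2 (nasal place assimilation): /n/ precedes the labial consonant /f/, so it assimilates in place to [m]. /jufwukipuonfok/ → jufwukipuomfok.
Rule 3 (final a-epenthesis): the form ends in the consonant /k/, so [a] is inserted word-finally. /jufwukipuomfok/ → jufwukipuomfoka.

jufwukipuomfoka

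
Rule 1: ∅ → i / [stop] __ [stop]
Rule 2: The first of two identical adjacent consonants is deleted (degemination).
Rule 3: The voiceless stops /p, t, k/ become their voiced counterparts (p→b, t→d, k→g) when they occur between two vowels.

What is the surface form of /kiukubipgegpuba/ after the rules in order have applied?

Rule 1 (stop-cluster i-epenthesis): /p/ and /g/ form a stop–stop cluster, so [i] is inserted between them. /g/ and /p/ form a stop–stop cluster, so [i] is inserted between them. /kiukubipgegpuba/ → kiukubipigegipuba.
Rule 2 (degemination): no segment meets the environment; /kiukubipigegipuba/ is unchanged.
Rule 3 (intervocalic voicing): /k/ is a voiceless stop between vowels /u/ and /u/, so it voices to [g]. /p/ is a voiceless stop between vowels /i/ and /i/, so it voices to [b]. /p/ is a voiceless stop between vowels /i/ and /u/, so it voices to [b]. /kiukubipigegipuba/ → kiugubibigegibuba.

kiugubibigegibuba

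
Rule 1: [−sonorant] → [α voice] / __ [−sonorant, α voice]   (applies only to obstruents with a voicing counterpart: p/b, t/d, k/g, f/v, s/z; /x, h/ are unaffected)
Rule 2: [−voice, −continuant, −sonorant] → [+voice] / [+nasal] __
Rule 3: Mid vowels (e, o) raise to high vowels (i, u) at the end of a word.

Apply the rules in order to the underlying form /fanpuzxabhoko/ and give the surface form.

fanbusxaphoku

Rule 1 (regressive voicing assimilation): /z/ precedes the voiceless obstruent /x/, so it devoices to [s] by assimilation. /b/ precedes the voiceless obstruent /h/, so it devoices to [p] by assimilation. /fanpuzxabhoko/ → fanpusxaphoko.
Rule 2 (post-nasal voicing): /p/ is a voiceless stop immediately after the nasal /n/, so it voices to [b]. /fanpusxaphoko/ → fanbusxaphoko.
Rule 3 (final vowel raising): /o/ is a mid vowel in word-final position, so it raises to [u]. /fanbusxaphoko/ → fanbusxaphoku.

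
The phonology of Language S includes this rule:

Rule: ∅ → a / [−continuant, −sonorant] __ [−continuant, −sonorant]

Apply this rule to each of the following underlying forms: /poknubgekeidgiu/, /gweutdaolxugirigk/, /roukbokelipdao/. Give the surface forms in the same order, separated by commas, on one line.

poknubagekeidagiu, gweutadaolxugirigak, roukabokelipadao

/poknubgekeidgiu/: /b/ and /g/ form a stop–stop cluster, so [a] is inserted between them. /d/ and /g/ form a stop–stop cluster, so [a] is inserted between them. → [poknubagekeidagiu].
/gweutdaolxugirigk/: /t/ and /d/ form a stop–stop cluster, so [a] is inserted between them. /g/ and /k/ form a stop–stop cluster, so [a] is inserted between them. → [gweutadaolxugirigak].
/roukbokelipdao/: /k/ and /b/ form a stop–stop cluster, so [a] is inserted between them. /p/ and /d/ form a stop–stop cluster, so [a] is inserted between them. → [roukabokelipadao].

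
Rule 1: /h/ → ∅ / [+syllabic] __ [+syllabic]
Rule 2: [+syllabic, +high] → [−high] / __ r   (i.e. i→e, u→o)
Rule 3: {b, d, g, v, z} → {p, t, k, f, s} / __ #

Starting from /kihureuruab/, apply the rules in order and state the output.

kioreoruap

Rule 1 (intervocalic h-deletion): /h/ occurs between vowels /i/ and /u/, so it deletes. /kihureuruab/ → kiureuruab.
Rule 2 (pre-rhotic lowering): /u/ is a high vowel immediately before /r/, so it lowers to [o]. /u/ is a high vowel immediately before /r/, so it lowers to [o]. /kiureuruab/ → kioreoruab.
Rule 3 (final devoicing): /b/ is a voiced obstruent in word-final position, so it devoices to [p]. /kioreoruab/ → kioreoruap.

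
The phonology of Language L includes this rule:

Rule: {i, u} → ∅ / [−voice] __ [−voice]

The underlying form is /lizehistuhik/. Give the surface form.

lizehsthk

/i/ is a high vowel flanked by voiceless consonants /h/ and /s/, so it deletes.
/u/ is a high vowel flanked by voiceless consonants /t/ and /h/, so it deletes.
/i/ is a high vowel flanked by voiceless consonants /h/ and /k/, so it deletes.
The other instance of /i/ does not occur in the required environment and remains unchanged.
Surface form: [lizehsthk].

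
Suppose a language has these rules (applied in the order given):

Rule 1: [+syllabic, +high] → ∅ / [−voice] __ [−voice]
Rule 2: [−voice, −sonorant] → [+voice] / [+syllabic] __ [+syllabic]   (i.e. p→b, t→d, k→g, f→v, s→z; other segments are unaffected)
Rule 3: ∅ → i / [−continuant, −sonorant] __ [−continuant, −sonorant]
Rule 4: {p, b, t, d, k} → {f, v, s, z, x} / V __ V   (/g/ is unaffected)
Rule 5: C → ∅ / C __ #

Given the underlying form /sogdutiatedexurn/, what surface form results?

Rule 1 (high vowel syncope): no segment meets the environment; /sogdutiatedexurn/ is unchanged.
Rule 2 (intervocalic voicing): /t/ is a voiceless obstruent between vowels /u/ and /i/, so it voices to [d]. /t/ is a voiceless obstruent between vowels /a/ and /e/, so it voices to [d]. /sogdutiatedexurn/ → sogdudiadedexurn.
Rule 3 (stop-cluster i-epenthesis): /g/ and /d/ form a stop–stop cluster, so [i] is inserted between them. /sogdudiadedexurn/ → sogidudiadedexurn.
Rule 4 (intervocalic spirantization): /d/ is a stop between vowels /i/ and /u/, so it spirantizes to the fricative [z]. /d/ is a stop between vowels /u/ and /i/, so it spirantizes to the fricative [z]. /d/ is a stop between vowels /a/ and /e/, so it spirantizes to the fricative [z]. /d/ is a stop between vowels /e/ and /e/, so it spirantizes to the fricative [z]. /sogidudiadedexurn/ → sogizuziazezexurn.
Rule 5 (final cluster simplification): /n/ is the second consonant of a word-final cluster /rn/, so it deletes. /sogizuziazezexurn/ → sogizuziazezexur.

sogizuziazezexur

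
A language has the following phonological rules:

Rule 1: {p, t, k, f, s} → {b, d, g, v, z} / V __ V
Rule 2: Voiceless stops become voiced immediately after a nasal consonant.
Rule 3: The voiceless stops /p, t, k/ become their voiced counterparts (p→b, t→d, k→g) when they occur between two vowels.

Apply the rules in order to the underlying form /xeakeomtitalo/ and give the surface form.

xeageomdidalo

Rule 1 (intervocalic voicing): /k/ is a voiceless obstruent between vowels /a/ and /e/, so it voices to [g]. /t/ is a voiceless obstruent between vowels /i/ and /a/, so it voices to [d]. /xeakeomtitalo/ → xeageomtidalo.
Rule 2 (post-nasal voicing): /t/ is a voiceless stop immediately after the nasal /m/, so it voices to [d]. /xeageomtidalo/ → xeageomdidalo.
Rule 3 (intervocalic voicing): no segment meets the environment; /xeageomdidalo/ is unchanged.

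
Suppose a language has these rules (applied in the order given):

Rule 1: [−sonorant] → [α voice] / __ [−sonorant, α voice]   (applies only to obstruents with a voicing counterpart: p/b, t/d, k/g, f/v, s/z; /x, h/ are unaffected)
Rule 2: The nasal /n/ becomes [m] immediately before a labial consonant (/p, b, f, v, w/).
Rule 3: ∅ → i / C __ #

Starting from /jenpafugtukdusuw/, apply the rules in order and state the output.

Rule 1 (regressive voicing assimilation): /g/ precedes the voiceless obstruent /t/, so it devoices to [k] by assimilation. /k/ precedes the voiced obstruent /d/, so it voices to [g] by assimilation. /jenpafugtukdusuw/ → jenpafuktugdusuw.
Rule 2 (nasal place assimilation): /n/ precedes the labial consonant /p/, so it assimilates in place to [m]. /jenpafuktugdusuw/ → jempafuktugdusuw.
Rule 3 (final i-epenthesis): the form ends in the consonant /w/, so [i] is inserted word-finally. /jempafuktugdusuw/ → jempafuktugdusuwi.

jempafuktugdusuwi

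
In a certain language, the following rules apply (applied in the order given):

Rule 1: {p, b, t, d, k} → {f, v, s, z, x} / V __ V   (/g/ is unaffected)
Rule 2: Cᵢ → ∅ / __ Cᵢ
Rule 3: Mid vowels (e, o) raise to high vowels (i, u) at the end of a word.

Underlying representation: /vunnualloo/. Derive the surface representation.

vunualou

Rule 1 (intervocalic spirantization): no segment meets the environment; /vunnualloo/ is unchanged.
Rule 2 (degemination): /nn/ is a geminate; the first /n/ deletes. /ll/ is a geminate; the first /l/ deletes. /vunnualloo/ → vunualoo.
Rule 3 (final vowel raising): /o/ is a mid vowel in word-final position, so it raises to [u]. /vunualoo/ → vunualou.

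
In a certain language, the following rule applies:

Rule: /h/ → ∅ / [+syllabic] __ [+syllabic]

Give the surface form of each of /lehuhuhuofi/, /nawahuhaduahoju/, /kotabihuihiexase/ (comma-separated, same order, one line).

leuuuofi, nawauaduaoju, kotabiuiiexase

/lehuhuhuofi/: /h/ occurs between vowels /e/ and /u/, so it deletes. /h/ occurs between vowels /u/ and /u/, so it deletes. /h/ occurs between vowels /u/ and /u/, so it deletes. → [leuuuofi].
/nawahuhaduahoju/: /h/ occurs between vowels /a/ and /u/, so it deletes. /h/ occurs between vowels /u/ and /a/, so it deletes. /h/ occurs between vowels /a/ and /o/, so it deletes. → [nawauaduaoju].
/kotabihuihiexase/: /h/ occurs between vowels /i/ and /u/, so it deletes. /h/ occurs between vowels /i/ and /i/, so it deletes. → [kotabiuiiexase].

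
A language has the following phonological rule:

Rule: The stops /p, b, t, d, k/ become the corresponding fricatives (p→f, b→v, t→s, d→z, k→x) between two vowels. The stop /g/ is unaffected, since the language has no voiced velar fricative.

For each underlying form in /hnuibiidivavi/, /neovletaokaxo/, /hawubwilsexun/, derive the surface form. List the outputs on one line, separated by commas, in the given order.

hnuiviizivavi, neovlesaoxaxo, hawubwilsexun

/hnuibiidivavi/: /b/ is a stop between vowels /i/ and /i/, so it spirantizes to the fricative [v]. /d/ is a stop between vowels /i/ and /i/, so it spirantizes to the fricative [z]. → [hnuiviizivavi].
/neovletaokaxo/: /t/ is a stop between vowels /e/ and /a/, so it spirantizes to the fricative [s]. /k/ is a stop between vowels /o/ and /a/, so it spirantizes to the fricative [x]. → [neovlesaoxaxo].
/hawubwilsexun/: the rule's environment is not met; surfaces unchanged as [hawubwilsexun].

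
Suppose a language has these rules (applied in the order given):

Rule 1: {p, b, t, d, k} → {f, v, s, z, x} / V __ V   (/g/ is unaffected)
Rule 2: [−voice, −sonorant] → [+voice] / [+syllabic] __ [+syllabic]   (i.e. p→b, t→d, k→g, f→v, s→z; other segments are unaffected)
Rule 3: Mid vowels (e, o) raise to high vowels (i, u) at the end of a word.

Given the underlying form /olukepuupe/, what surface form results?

oluxevuuvi

Rule 1 (intervocalic spirantization): /k/ is a stop between vowels /u/ and /e/, so it spirantizes to the fricative [x]. /p/ is a stop between vowels /e/ and /u/, so it spirantizes to the fricative [f]. /p/ is a stop between vowels /u/ and /e/, so it spirantizes to the fricative [f]. /olukepuupe/ → oluxefuufe.
Rule 2 (intervocalic voicing): /f/ is a voiceless obstruent between vowels /e/ and /u/, so it voices to [v]. /f/ is a voiceless obstruent between vowels /u/ and /e/, so it voices to [v]. /oluxefuufe/ → oluxevuuve.
Rule 3 (final vowel raising): /e/ is a mid vowel in word-final position, so it raises to [i]. /oluxevuuve/ → oluxevuuvi.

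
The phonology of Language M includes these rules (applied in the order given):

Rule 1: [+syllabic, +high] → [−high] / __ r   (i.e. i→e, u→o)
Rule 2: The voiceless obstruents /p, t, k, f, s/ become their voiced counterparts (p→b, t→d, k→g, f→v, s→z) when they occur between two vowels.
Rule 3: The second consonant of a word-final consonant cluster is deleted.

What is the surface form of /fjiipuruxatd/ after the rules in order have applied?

Rule 1 (pre-rhotic lowering): /u/ is a high vowel immediately before /r/, so it lowers to [o]. /fjiipuruxatd/ → fjiiporuxatd.
Rule 2 (intervocalic voicing): /p/ is a voiceless obstruent between vowels /i/ and /o/, so it voices to [b]. /fjiiporuxatd/ → fjiiboruxatd.
Rule 3 (final cluster simplification): /d/ is the second consonant of a word-final cluster /td/, so it deletes. /fjiiboruxatd/ → fjiiboruxat.

fjiiboruxat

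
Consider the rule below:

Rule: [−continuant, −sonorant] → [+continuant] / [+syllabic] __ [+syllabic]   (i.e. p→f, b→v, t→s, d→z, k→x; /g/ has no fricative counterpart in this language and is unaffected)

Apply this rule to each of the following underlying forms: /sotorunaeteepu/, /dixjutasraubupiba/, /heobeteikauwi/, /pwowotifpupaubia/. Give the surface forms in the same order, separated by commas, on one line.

/sotorunaeteepu/: /t/ is a stop between vowels /o/ and /o/, so it spirantizes to the fricative [s]. /t/ is a stop between vowels /e/ and /e/, so it spirantizes to the fricative [s]. /p/ is a stop between vowels /e/ and /u/, so it spirantizes to the fricative [f]. → [sosorunaeseefu].
/dixjutasraubupiba/: /t/ is a stop between vowels /u/ and /a/, so it spirantizes to the fricative [s]. /b/ is a stop between vowels /u/ and /u/, so it spirantizes to the fricative [v]. /p/ is a stop between vowels /u/ and /i/, so it spirantizes to the fricative [f]. /b/ is a stop between vowels /i/ and /a/, so it spirantizes to the fricative [v]. → [dixjusasrauvufiva].
/heobeteikauwi/: /b/ is a stop between vowels /o/ and /e/, so it spirantizes to the fricative [v]. /t/ is a stop between vowels /e/ and /e/, so it spirantizes to the fricative [s]. /k/ is a stop between vowels /i/ and /a/, so it spirantizes to the fricative [x]. → [heoveseixauwi].
/pwowotifpupaubia/: /t/ is a stop between vowels /o/ and /i/, so it spirantizes to the fricative [s]. /p/ is a stop between vowels /u/ and /a/, so it spirantizes to the fricative [f]. /b/ is a stop between vowels /u/ and /i/, so it spirantizes to the fricative [v]. → [pwowosifpufauvia].

sosorunaeseefu, dixjusasrauvufiva, heoveseixauwi, pwowosifpufauvia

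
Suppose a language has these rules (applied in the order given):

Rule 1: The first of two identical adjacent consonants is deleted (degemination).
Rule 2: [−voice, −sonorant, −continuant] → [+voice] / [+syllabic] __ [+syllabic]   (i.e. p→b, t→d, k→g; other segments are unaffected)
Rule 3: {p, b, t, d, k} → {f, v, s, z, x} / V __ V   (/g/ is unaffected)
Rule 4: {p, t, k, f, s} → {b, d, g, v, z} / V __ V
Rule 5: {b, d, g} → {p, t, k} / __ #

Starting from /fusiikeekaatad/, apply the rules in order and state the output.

fuziigeegaazat

Rule 1 (degemination): no segment meets the environment; /fusiikeekaatad/ is unchanged.
Rule 2 (intervocalic voicing): /k/ is a voiceless stop between vowels /i/ and /e/, so it voices to [g]. /k/ is a voiceless stop between vowels /e/ and /a/, so it voices to [g]. /t/ is a voiceless stop between vowels /a/ and /a/, so it voices to [d]. /fusiikeekaatad/ → fusiigeegaadad.
Rule 3 (intervocalic spirantization): /d/ is a stop between vowels /a/ and /a/, so it spirantizes to the fricative [z]. /fusiigeegaadad/ → fusiigeegaazad.
Rule 4 (intervocalic voicing): /s/ is a voiceless obstruent between vowels /u/ and /i/, so it voices to [z]. /fusiigeegaazad/ → fuziigeegaazad.
Rule 5 (final devoicing): /d/ is a voiced stop in word-final position, so it devoices to [t]. /fuziigeegaazad/ → fuziigeegaazat.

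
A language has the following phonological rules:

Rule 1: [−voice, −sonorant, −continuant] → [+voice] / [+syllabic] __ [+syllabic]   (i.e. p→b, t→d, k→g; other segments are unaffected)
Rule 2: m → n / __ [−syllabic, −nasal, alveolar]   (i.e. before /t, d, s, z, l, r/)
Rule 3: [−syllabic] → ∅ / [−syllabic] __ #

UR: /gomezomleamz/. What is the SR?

Rule 1 (intervocalic voicing): no segment meets the environment; /gomezomleamz/ is unchanged.
Rule 2 (nasal place assimilation): /m/ precedes the alveolar consonant /l/, so it assimilates in place to [n]. /m/ precedes the alveolar consonant /z/, so it assimilates in place to [n]. /gomezomleamz/ → gomezonleanz.
Rule 3 (final cluster simplification): /z/ is the second consonant of a word-final cluster /nz/, so it deletes. /gomezonleanz/ → gomezonlean.

gomezonlean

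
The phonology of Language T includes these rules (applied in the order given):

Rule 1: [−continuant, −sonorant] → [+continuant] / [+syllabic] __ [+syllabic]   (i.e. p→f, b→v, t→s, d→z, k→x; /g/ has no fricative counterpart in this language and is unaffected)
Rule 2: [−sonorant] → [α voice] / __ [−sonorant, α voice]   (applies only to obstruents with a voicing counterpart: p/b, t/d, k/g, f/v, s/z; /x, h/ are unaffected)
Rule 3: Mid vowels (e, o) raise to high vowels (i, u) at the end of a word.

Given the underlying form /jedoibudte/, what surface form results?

Rule 1 (intervocalic spirantization): /d/ is a stop between vowels /e/ and /o/, so it spirantizes to the fricative [z]. /b/ is a stop between vowels /i/ and /u/, so it spirantizes to the fricative [v]. /jedoibudte/ → jezoivudte.
Rule 2 (regressive voicing assimilation): /d/ precedes the voiceless obstruent /t/, so it devoices to [t] by assimilation. /jezoivudte/ → jezoivutte.
Rule 3 (final vowel raising): /e/ is a mid vowel in word-final position, so it raises to [i]. /jezoivutte/ → jezoivutti.

jezoivutti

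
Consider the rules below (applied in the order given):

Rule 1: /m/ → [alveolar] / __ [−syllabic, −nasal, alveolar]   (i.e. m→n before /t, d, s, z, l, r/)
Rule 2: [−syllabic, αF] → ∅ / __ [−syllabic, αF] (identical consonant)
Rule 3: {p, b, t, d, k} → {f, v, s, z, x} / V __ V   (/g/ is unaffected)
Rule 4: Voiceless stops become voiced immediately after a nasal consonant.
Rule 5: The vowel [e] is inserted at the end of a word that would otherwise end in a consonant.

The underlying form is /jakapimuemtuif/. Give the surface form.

Rule 1 (nasal place assimilation): /m/ precedes the alveolar consonant /t/, so it assimilates in place to [n]. /jakapimuemtuif/ → jakapimuentuif.
Rule 2 (degemination): no segment meets the environment; /jakapimuentuif/ is unchanged.
Rule 3 (intervocalic spirantization): /k/ is a stop between vowels /a/ and /a/, so it spirantizes to the fricative [x]. /p/ is a stop between vowels /a/ and /i/, so it spirantizes to the fricative [f]. /jakapimuentuif/ → jaxafimuentuif.
Rule 4 (post-nasal voicing): /t/ is a voiceless stop immediately after the nasal /n/, so it voices to [d]. /jaxafimuentuif/ → jaxafimuenduif.
Rule 5 (final e-epenthesis): the form ends in the consonant /f/, so [e] is inserted word-finally. /jaxafimuenduif/ → jaxafimuenduife.

jaxafimuenduife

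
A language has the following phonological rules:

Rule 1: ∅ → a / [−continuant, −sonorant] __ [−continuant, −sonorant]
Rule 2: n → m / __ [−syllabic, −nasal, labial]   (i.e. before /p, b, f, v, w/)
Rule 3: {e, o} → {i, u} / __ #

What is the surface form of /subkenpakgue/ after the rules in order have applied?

Rule 1 (stop-cluster a-epenthesis): /b/ and /k/ form a stop–stop cluster, so [a] is inserted between them. /k/ and /g/ form a stop–stop cluster, so [a] is inserted between them. /subkenpakgue/ → subakenpakague.
Rule 2 (nasal place assimilation): /n/ precedes the labial consonant /p/, so it assimilates in place to [m]. /subakenpakague/ → subakempakague.
Rule 3 (final vowel raising): /e/ is a mid vowel in word-final position, so it raises to [i]. /subakempakague/ → subakempakagui.

subakempakagui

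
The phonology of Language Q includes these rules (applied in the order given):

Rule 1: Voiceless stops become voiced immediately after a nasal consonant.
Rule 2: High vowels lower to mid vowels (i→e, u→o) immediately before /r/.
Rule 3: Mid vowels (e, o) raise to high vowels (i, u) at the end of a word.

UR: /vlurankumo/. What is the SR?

vlorangumu

Rule 1 (post-nasal voicing): /k/ is a voiceless stop immediately after the nasal /n/, so it voices to [g]. /vlurankumo/ → vlurangumo.
Rule 2 (pre-rhotic lowering): /u/ is a high vowel immediately before /r/, so it lowers to [o]. /vlurangumo/ → vlorangumo.
Rule 3 (final vowel raising): /o/ is a mid vowel in word-final position, so it raises to [u]. /vlorangumo/ → vlorangumu.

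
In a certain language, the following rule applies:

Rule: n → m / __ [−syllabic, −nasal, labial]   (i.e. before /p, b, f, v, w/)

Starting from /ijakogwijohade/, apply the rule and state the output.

ijakogwijohade

No segment of /ijakogwijohade/ meets the structural description of the rule, so the form surfaces unchanged.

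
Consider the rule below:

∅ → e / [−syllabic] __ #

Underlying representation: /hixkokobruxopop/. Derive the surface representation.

hixkokobruxopope

the form ends in the consonant /p/, so [e] is inserted word-finally.
Surface form: [hixkokobruxopope].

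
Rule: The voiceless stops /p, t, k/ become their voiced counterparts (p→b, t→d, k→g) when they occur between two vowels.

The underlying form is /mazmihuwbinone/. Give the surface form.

mazmihuwbinone

No segment of /mazmihuwbinone/ meets the structural description of the rule, so the form surfaces unchanged.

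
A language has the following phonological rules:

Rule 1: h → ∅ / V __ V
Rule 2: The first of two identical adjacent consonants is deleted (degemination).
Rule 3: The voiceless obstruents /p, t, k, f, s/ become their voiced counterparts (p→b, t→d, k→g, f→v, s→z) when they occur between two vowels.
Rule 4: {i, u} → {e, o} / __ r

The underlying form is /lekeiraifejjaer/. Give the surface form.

Rule 1 (intervocalic h-deletion): no segment meets the environment; /lekeiraifejjaer/ is unchanged.
Rule 2 (degemination): /jj/ is a geminate; the first /j/ deletes. /lekeiraifejjaer/ → lekeiraifejaer.
Rule 3 (intervocalic voicing): /k/ is a voiceless obstruent between vowels /e/ and /e/, so it voices to [g]. /f/ is a voiceless obstruent between vowels /i/ and /e/, so it voices to [v]. /lekeiraifejaer/ → legeiraivejaer.
Rule 4 (pre-rhotic lowering): /i/ is a high vowel immediately before /r/, so it lowers to [e]. /legeiraivejaer/ → legeeraivejaer.

legeeraivejaer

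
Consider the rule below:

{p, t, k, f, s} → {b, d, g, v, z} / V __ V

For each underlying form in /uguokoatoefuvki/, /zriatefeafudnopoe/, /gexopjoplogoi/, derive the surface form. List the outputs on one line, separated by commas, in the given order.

/uguokoatoefuvki/: /k/ is a voiceless obstruent between vowels /o/ and /o/, so it voices to [g]. /t/ is a voiceless obstruent between vowels /a/ and /o/, so it voices to [d]. /f/ is a voiceless obstruent between vowels /e/ and /u/, so it voices to [v]. → [uguogoadoevuvki].
/zriatefeafudnopoe/: /t/ is a voiceless obstruent between vowels /a/ and /e/, so it voices to [d]. /f/ is a voiceless obstruent between vowels /e/ and /e/, so it voices to [v]. /f/ is a voiceless obstruent between vowels /a/ and /u/, so it voices to [v]. /p/ is a voiceless obstruent between vowels /o/ and /o/, so it voices to [b]. → [zriadeveavudnoboe].
/gexopjoplogoi/: the rule's environment is not met; surfaces unchanged as [gexopjoplogoi].

uguogoadoevuvki, zriadeveavudnoboe, gexopjoplogoi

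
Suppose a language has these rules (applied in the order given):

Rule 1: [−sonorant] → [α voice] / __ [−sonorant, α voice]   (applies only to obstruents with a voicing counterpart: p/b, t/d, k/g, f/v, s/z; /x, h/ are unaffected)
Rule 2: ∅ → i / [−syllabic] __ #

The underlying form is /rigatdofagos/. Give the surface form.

Rule 1 (regressive voicing assimilation): /t/ precedes the voiced obstruent /d/, so it voices to [d] by assimilation. /rigatdofagos/ → rigaddofagos.
Rule 2 (final i-epenthesis): the form ends in the consonant /s/, so [i] is inserted word-finally. /rigaddofagos/ → rigaddofagosi.

rigaddofagosi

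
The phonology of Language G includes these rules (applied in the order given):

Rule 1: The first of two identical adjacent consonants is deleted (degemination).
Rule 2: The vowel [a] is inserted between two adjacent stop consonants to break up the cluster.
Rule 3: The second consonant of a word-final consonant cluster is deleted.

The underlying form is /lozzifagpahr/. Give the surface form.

lozifagapah

Rule 1 (degemination): /zz/ is a geminate; the first /z/ deletes. /lozzifagpahr/ → lozifagpahr.
Rule 2 (stop-cluster a-epenthesis): /g/ and /p/ form a stop–stop cluster, so [a] is inserted between them. /lozifagpahr/ → lozifagapahr.
Rule 3 (final cluster simplification): /r/ is the second consonant of a word-final cluster /hr/, so it deletes. /lozifagapahr/ → lozifagapah.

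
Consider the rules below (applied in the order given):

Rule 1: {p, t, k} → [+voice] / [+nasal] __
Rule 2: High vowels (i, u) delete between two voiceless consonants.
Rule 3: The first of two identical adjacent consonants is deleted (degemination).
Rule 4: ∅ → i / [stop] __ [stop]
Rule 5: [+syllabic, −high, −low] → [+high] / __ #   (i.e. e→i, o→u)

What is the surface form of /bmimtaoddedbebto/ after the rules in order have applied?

Rule 1 (post-nasal voicing): /t/ is a voiceless stop immediately after the nasal /m/, so it voices to [d]. /bmimtaoddedbebto/ → bmimdaoddedbebto.
Rule 2 (high vowel syncope): no segment meets the environment; /bmimdaoddedbebto/ is unchanged.
Rule 3 (degemination): /dd/ is a geminate; the first /d/ deletes. /bmimdaoddedbebto/ → bmimdaodedbebto.
Rule 4 (stop-cluster i-epenthesis): /d/ and /b/ form a stop–stop cluster, so [i] is inserted between them. /b/ and /t/ form a stop–stop cluster, so [i] is inserted between them. /bmimdaodedbebto/ → bmimdaodedibebito.
Rule 5 (final vowel raising): /o/ is a mid vowel in word-final position, so it raises to [u]. /bmimdaodedibebito/ → bmimdaodedibebitu.

bmimdaodedibebitu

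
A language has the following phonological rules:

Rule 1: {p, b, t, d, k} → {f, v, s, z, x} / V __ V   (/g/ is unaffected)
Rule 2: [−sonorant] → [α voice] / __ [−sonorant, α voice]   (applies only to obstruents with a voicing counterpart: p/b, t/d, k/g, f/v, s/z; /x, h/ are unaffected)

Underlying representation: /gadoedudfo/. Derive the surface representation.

Rule 1 (intervocalic spirantization): /d/ is a stop between vowels /a/ and /o/, so it spirantizes to the fricative [z]. /d/ is a stop between vowels /e/ and /u/, so it spirantizes to the fricative [z]. /gadoedudfo/ → gazoezudfo.
Rule 2 (regressive voicing assimilation): /d/ precedes the voiceless obstruent /f/, so it devoices to [t] by assimilation. /gazoezudfo/ → gazoezutfo.

gazoezutfo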